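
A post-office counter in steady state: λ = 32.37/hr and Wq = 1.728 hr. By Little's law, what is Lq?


Lq = λWq = 32.37·1.728 = 55.9354

Final: 55.9354


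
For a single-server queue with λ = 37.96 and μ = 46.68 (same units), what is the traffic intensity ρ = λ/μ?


ρ = λ/μ = 37.96/46.68 = 0.8132

Final: 0.8132


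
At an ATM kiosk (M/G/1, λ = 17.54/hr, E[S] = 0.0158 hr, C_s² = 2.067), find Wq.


ρ = λ·E[S] = 17.54·0.0158 = 0.2771
E[S²] = E[S]²(1+C_s²) = 0.0158²·(1+2.067) = 0.0007656
Wq = λ·E[S²]/(2(1−ρ)) = 17.54·0.0007656/(2·0.7229) = 0.009289 hr

Final: 0.009289 hr


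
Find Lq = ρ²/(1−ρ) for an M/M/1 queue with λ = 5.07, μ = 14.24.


ρ = 5.07/14.24 = 0.3560
Lq = ρ²/(1−ρ) = 0.1268/0.6440 = 0.1969

Final: 0.1969


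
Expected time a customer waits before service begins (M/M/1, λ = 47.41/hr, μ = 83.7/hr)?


ρ = 47.41/83.7 = 0.5664
Wq = ρ/(μ−λ) = 0.5664/(83.7 − 47.41) = 0.5664/36.29 = 0.01561 hr

Final: 0.01561 hr


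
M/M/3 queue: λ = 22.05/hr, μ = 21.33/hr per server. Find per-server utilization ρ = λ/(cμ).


ρ = λ/(cμ) = 22.05/(3·21.33) = 22.05/63.99 = 0.3446

Final: 0.3446


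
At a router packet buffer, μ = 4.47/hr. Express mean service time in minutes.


Mean service time = 1/μ = 1/4.47 hour = 0.22371 hour
In minutes: 0.22371 × 60 = 13.4228 min

Final: 13.4228 min


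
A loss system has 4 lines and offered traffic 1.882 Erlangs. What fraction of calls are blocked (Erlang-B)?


B(c,a) = (a^c/c!) / Σ_{k=0}^{c} a^k/k!
a^4/4! = 0.522718
Σ terms (k=0..4): 1.00000 + 1.88200 + 1.77096 + 1.11098 + 0.52272 = 6.286663
B = 0.522718/6.286663 = 0.083147

Final: 0.083147


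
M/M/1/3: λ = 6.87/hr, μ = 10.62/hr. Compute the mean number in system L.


ρ = 6.87/10.62 = 0.6469
L = ρ[1 − (K+1)ρ^K + Kρ^(K+1)] / [(1−ρ)(1−ρ^(K+1))]
Numerator: 0.6469·(1 − 4·0.270705 + 3·0.175117) = 0.286270
Denominator: (0.3531)·(0.824883) = 0.291272
L = 0.286270/0.291272 = 0.9828

Final: 0.9828


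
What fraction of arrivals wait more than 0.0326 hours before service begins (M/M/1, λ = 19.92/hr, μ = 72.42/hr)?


ρ = 19.92/72.42 = 0.2751
P(Wq > t) = ρ·e^{−(μ−λ)t} = 0.2751·e^{−1.7115}
= 0.2751·0.180595 = 0.049675

Final: 0.049675


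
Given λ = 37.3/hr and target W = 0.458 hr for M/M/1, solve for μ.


W = 1/(μ−λ) ⇒ μ − λ = 1/W = 1/0.458 = 2.1834
μ = λ + 1/W = 37.3 + 2.1834 = 39.4834 per hr

Final: 39.4834 /hr


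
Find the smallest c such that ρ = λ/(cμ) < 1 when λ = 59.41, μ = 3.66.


Stability requires cμ > λ ⇔ c > λ/μ.
λ/μ = 59.41/3.66 = 16.2322
Minimum integer c = ⌊16.2322⌋ + 1 = 17
Check: 17·3.66 = 62.22 > 59.41, while 16·3.66 = 58.56 ≤ 59.41

Final: 17 servers


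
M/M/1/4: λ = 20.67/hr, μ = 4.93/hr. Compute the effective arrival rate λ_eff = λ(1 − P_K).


ρ = 4.1927; P_K = (1−ρ)ρ^4/(1−ρ^5) = 0.762078
λ_eff = λ(1 − P_K) = 20.67·(1 − 0.762078) = 20.67·0.237922 = 4.9178 /hr

Final: 4.9178 /hr


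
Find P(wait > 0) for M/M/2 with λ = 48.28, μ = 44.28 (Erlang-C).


a = λ/μ = 1.0903; ρ = a/2 = 0.5452
P₀ = 0.294358 (from M/M/c formula)
C(c,a) = [a^c/(c!(1−ρ))]·P₀ = [1.18883/(2·0.4548)]·0.294358
= 1.30689·0.294358 = 0.384693

Final: 0.384693


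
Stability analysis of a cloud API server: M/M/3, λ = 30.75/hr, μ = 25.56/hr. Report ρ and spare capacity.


Total capacity cμ = 3·25.56 = 76.68/hr
ρ = λ/(cμ) = 30.75/76.68 = 0.4010
Stable ⇔ ρ < 1: YES
Spare capacity = cμ − λ = 76.68 − 30.75 = 45.93/hr

Final: ρ = 0.4010; stable; margin = 45.93/hr


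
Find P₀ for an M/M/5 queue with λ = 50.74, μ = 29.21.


a = λ/μ = 50.74/29.21 = 1.7371; ρ = a/c = 0.3474
Σ_{k=0}^{4} a^k/k! (terms k=0..4) = 1.00000 + 1.73708 + 1.50872 + 0.87359 + 0.37937 = 5.49875
Tail: a^5/(5!(1−ρ)) = 15.81592/(120·0.6526) = 0.20197
P₀ = 1/(5.49875 + 0.20197) = 1/5.70072 = 0.175417

Final: 0.175417


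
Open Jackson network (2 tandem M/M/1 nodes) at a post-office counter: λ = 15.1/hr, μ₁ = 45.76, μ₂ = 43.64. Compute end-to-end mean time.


Each node sees arrival rate λ = 15.1/hr (tandem ⇒ throughput preserved).
W₁ = 1/(μ₁−λ) = 1/(45.76−15.1) = 0.03262 hr
W₂ = 1/(μ₂−λ) = 1/(43.64−15.1) = 0.03504 hr
W_total = W₁ + W₂ = 0.03262 + 0.03504 = 0.06765 hr

Final: 0.06765 hr


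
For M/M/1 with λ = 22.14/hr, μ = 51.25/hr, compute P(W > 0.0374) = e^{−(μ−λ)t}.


W ~ Exponential(μ−λ) for M/M/1.
μ − λ = 51.25 − 22.14 = 29.1100
P(W > t) = e^{−(μ−λ)t} = e^{−1.0887} = 0.336649

Final: 0.336649


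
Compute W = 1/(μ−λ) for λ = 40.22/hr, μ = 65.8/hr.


W = 1/(μ−λ) = 1/(65.8 − 40.22) = 1/25.58 = 0.03909 hr

Final: 0.03909 hr


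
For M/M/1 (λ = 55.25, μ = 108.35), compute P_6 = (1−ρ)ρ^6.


ρ = 55.25/108.35 = 0.5099
P_n = (1−ρ)·ρ^n = (1 − 0.5099)·0.5099^6 = 0.4901·0.017580 = 0.008616

Final: 0.008616


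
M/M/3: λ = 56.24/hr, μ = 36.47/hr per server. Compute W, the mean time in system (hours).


a = 1.5421; ρ = 0.5140; P₀ = 0.200450
Lq = P₀·a^c·ρ/(c!(1−ρ)²) = 0.26666
Wq = Lq/λ = 0.26666/56.24 = 0.004741 hr
W = Wq + 1/μ = 0.004741 + 0.02742 = 0.03216 hr

Final: 0.03216 hr


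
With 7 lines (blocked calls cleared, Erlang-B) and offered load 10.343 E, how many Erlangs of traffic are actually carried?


B(7,10.343) = 0.424018 (Erlang-B)
Carried load = a(1 − B) = 10.343·(1 − 0.424018) = 10.343·0.575982 = 5.9574 E

Final: 5.9574 Erlangs


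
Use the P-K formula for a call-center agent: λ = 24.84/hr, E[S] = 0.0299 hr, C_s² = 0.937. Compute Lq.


ρ = λ·E[S] = 24.84·0.0299 = 0.7427
Lq = ρ²(1+C_s²)/(2(1−ρ)) = 0.5516·(1+0.937)/(2·0.2573)
= 0.5516·1.9370/0.5146 = 2.07650

Final: 2.07650


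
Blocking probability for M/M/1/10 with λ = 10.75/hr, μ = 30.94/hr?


ρ = λ/μ = 10.75/30.94 = 0.3474
P_K = (1−ρ)ρ^K/(1−ρ^(K+1)) = (0.6526·0.00002564)/(1 − 0.000008908)
= 0.00001673/0.999991 = 0.00001673

Final: 0.00001673


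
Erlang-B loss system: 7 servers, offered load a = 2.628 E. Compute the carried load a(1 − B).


B(7,2.628) = 0.012476 (Erlang-B)
Carried load = a(1 − B) = 2.628·(1 − 0.012476) = 2.628·0.987524 = 2.5952 E

Final: 2.5952 Erlangs


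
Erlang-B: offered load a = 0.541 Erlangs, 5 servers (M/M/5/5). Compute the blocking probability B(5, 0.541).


B(c,a) = (a^c/c!) / Σ_{k=0}^{c} a^k/k!
a^5/5! = 0.0003862
Σ terms (k=0..5): 1.00000 + 0.54100 + 0.14634 + 0.02639 + 0.003569 + 0.0003862 = 1.717686
B = 0.0003862/1.717686 = 0.0002248

Final: 0.0002248


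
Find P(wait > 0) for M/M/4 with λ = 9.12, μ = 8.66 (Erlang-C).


a = λ/μ = 1.0531; ρ = a/4 = 0.2633
P₀ = 0.348205 (from M/M/c formula)
C(c,a) = [a^c/(c!(1−ρ))]·P₀ = [1.23001/(24·0.7367)]·0.348205
= 0.06957·0.348205 = 0.024223

Final: 0.024223


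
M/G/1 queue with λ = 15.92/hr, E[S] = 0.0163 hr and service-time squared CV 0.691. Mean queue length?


ρ = λ·E[S] = 15.92·0.0163 = 0.2595
Lq = ρ²(1+C_s²)/(2(1−ρ)) = 0.06734·(1+0.691)/(2·0.7405)
= 0.06734·1.6910/1.4810 = 0.07689

Final: 0.07689


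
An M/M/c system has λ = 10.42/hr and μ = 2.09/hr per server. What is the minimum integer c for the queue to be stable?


Stability requires cμ > λ ⇔ c > λ/μ.
λ/μ = 10.42/2.09 = 4.9856
Minimum integer c = ⌊4.9856⌋ + 1 = 5
Check: 5·2.09 = 10.45 > 10.42, while 4·2.09 = 8.36 ≤ 10.42

Final: 5 servers


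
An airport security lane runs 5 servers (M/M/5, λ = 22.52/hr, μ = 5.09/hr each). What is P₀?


a = λ/μ = 22.52/5.09 = 4.4244; ρ = a/c = 0.8849
Σ_{k=0}^{4} a^k/k! (terms k=0..4) = 1.00000 + 4.42436 + 9.78749 + 14.43446 + 15.96582 = 45.61213
Tail: a^5/(5!(1−ρ)) = 1695.32521/(120·0.1151) = 122.71339
P₀ = 1/(45.61213 + 122.71339) = 1/168.32551 = 0.005941

Final: 0.005941


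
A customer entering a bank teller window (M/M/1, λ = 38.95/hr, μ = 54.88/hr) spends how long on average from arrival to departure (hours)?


W = 1/(μ−λ) = 1/(54.88 − 38.95) = 1/15.93 = 0.06277 hr

Final: 0.06277 hr


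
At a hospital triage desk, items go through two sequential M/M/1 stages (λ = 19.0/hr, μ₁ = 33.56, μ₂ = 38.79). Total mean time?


Each node sees arrival rate λ = 19.0/hr (tandem ⇒ throughput preserved).
W₁ = 1/(μ₁−λ) = 1/(33.56−19.0) = 0.06868 hr
W₂ = 1/(μ₂−λ) = 1/(38.79−19.0) = 0.05053 hr
W_total = W₁ + W₂ = 0.06868 + 0.05053 = 0.11921 hr

Final: 0.11921 hr


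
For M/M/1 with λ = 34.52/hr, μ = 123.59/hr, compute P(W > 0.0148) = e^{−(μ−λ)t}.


W ~ Exponential(μ−λ) for M/M/1.
μ − λ = 123.59 − 34.52 = 89.0700
P(W > t) = e^{−(μ−λ)t} = e^{−1.3182} = 0.267607

Final: 0.267607


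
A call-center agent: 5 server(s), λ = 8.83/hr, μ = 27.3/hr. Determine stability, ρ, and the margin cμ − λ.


Total capacity cμ = 5·27.3 = 136.50/hr
ρ = λ/(cμ) = 8.83/136.50 = 0.06469
Stable ⇔ ρ < 1: YES
Spare capacity = cμ − λ = 136.50 − 8.83 = 127.67/hr

Final: ρ = 0.06469; stable; margin = 127.67/hr


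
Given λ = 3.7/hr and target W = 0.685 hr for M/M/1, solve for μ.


W = 1/(μ−λ) ⇒ μ − λ = 1/W = 1/0.685 = 1.4599
μ = λ + 1/W = 3.7 + 1.4599 = 5.1599 per hr

Final: 5.1599 /hr


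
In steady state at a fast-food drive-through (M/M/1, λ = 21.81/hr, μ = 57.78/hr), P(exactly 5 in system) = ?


ρ = 21.81/57.78 = 0.3775
P_n = (1−ρ)·ρ^n = (1 − 0.3775)·0.3775^5 = 0.6225·0.007663 = 0.004770

Final: 0.004770


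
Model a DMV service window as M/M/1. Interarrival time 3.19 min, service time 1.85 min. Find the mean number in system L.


λ = 60/3.19 = 18.8088 /hr
μ = 60/1.85 = 32.4324 /hr
ρ = λ/μ = 18.8088/32.4324 = 0.5799
L = ρ/(1−ρ) = 0.5799/0.4201 = 1.3806

Final: 1.3806


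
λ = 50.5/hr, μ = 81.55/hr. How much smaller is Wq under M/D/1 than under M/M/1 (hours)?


ρ = 50.5/81.55 = 0.6193
Wq(M/M/1) = ρ/(μ−λ) = 0.6193/31.05 = 0.01994 hr
Wq(M/D/1) = ρ/(2(μ−λ)) = 0.009972 hr
Savings = 0.01994 − 0.009972 = 0.009972 hr

Final: 0.009972 hr


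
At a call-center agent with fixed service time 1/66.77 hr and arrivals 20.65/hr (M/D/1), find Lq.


ρ = 20.65/66.77 = 0.3093
M/D/1: Lq = ρ²/(2(1−ρ)) = 0.09565/(2·0.6907) = 0.06924

Final: 0.06924


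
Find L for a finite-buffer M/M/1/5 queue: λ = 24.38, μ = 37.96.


ρ = 24.38/37.96 = 0.6423
L = ρ[1 − (K+1)ρ^K + Kρ^(K+1)] / [(1−ρ)(1−ρ^(K+1))]
Numerator: 0.6423·(1 − 6·0.109279 + 5·0.070185) = 0.446528
Denominator: (0.3577)·(0.929815) = 0.332637
L = 0.446528/0.332637 = 1.3424

Final: 1.3424


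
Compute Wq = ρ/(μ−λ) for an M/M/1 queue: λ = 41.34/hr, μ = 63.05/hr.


ρ = 41.34/63.05 = 0.6557
Wq = ρ/(μ−λ) = 0.6557/(63.05 − 41.34) = 0.6557/21.71 = 0.03020 hr

Final: 0.03020 hr


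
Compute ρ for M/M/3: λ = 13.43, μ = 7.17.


ρ = λ/(cμ) = 13.43/(3·7.17) = 13.43/21.51 = 0.6244

Final: 0.6244


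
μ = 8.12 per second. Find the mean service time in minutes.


Mean service time = 1/μ = 1/8.12 second = 0.12315 second
In minutes: 0.12315 × 0.0166667 = 0.002053 min

Final: 0.002053 min


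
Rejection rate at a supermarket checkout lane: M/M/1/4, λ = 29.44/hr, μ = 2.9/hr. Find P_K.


ρ = λ/μ = 29.44/2.9 = 10.1517
P_K = (1−ρ)ρ^K/(1−ρ^(K+1)) = (-9.1517·10620.848919)/(1 − 107819.928336)
= -97199.079417/-107818.928336 = 0.901503

Final: 0.901503


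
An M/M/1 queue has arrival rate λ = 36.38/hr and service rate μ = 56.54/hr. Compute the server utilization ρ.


ρ = λ/μ = 36.38/56.54 = 0.6434

Final: 0.6434


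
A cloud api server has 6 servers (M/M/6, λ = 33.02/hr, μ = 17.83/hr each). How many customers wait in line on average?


a = λ/μ = 1.8519; ρ = a/6 = 0.3087
P₀ = 0.156788
Lq = P₀·a^c·ρ / (c!·(1−ρ)²) = 0.156788·40.34171·0.3087/(720·0.47796)
= 0.005673

Final: 0.005673


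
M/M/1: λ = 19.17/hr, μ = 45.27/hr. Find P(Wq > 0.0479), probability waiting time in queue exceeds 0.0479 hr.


ρ = 19.17/45.27 = 0.4235
P(Wq > t) = ρ·e^{−(μ−λ)t} = 0.4235·e^{−1.2502}
= 0.4235·0.286450 = 0.121300

Final: 0.121300


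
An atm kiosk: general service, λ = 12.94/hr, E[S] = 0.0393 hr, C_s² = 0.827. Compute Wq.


ρ = λ·E[S] = 12.94·0.0393 = 0.5085
E[S²] = E[S]²(1+C_s²) = 0.0393²·(1+0.827) = 0.002822
Wq = λ·E[S²]/(2(1−ρ)) = 12.94·0.002822/(2·0.4915) = 0.03715 hr

Final: 0.03715 hr


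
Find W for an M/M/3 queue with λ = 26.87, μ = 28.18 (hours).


a = 0.9535; ρ = 0.3178; P₀ = 0.381692
Lq = P₀·a^c·ρ/(c!(1−ρ)²) = 0.03767
Wq = Lq/λ = 0.03767/26.87 = 0.001402 hr
W = Wq + 1/μ = 0.001402 + 0.03549 = 0.03689 hr

Final: 0.03689 hr


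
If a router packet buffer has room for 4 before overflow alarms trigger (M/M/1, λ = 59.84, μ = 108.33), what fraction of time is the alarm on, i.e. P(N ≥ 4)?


ρ = 59.84/108.33 = 0.5524
P(N ≥ n) = ρ^n = 0.5524^4 = 0.093105

Final: 0.093105


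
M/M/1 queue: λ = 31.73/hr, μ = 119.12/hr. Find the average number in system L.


ρ = λ/μ = 31.73/119.12 = 0.2664
L = ρ/(1−ρ) = 0.2664/(1 − 0.2664) = 0.2664/0.7336 = 0.3631

Final: 0.3631


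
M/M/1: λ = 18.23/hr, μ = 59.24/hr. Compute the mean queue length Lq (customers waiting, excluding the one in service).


ρ = 18.23/59.24 = 0.3077
Lq = ρ²/(1−ρ) = 0.09470/0.6923 = 0.1368

Final: 0.1368


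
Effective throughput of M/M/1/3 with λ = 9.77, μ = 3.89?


ρ = 2.5116; P_K = (1−ρ)ρ^3/(1−ρ^4) = 0.617358
λ_eff = λ(1 − P_K) = 9.77·(1 − 0.617358) = 9.77·0.382642 = 3.7384 /hr

Final: 3.7384 /hr


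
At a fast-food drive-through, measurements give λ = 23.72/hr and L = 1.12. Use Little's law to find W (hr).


W = L/λ = 1.12/23.72 = 0.04722 hr

Final: 0.04722 hr


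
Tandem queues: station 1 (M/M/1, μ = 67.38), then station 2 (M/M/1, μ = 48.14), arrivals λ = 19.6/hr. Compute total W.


Each node sees arrival rate λ = 19.6/hr (tandem ⇒ throughput preserved).
W₁ = 1/(μ₁−λ) = 1/(67.38−19.6) = 0.02093 hr
W₂ = 1/(μ₂−λ) = 1/(48.14−19.6) = 0.03504 hr
W_total = W₁ + W₂ = 0.02093 + 0.03504 = 0.05597 hr

Final: 0.05597 hr


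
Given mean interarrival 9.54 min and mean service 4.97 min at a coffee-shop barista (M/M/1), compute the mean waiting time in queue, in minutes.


λ = 60/9.54 = 6.2893 /hr
μ = 60/4.97 = 12.0724 /hr
ρ = λ/μ = 6.2893/12.0724 = 0.5210
Wq = ρ/(μ−λ) = 0.5210/(12.0724−6.2893) = 0.09008 hr
In minutes: 0.09008·60 = 5.405 min

Final: 5.405 min


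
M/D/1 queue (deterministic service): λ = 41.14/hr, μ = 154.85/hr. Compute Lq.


ρ = 41.14/154.85 = 0.2657
M/D/1: Lq = ρ²/(2(1−ρ)) = 0.07058/(2·0.7343) = 0.04806

Final: 0.04806


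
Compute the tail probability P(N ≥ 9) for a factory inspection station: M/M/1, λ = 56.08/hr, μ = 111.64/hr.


ρ = 56.08/111.64 = 0.5023
P(N ≥ n) = ρ^n = 0.5023^9 = 0.002037

Final: 0.002037


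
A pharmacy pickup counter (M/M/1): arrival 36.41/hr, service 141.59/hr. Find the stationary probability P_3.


ρ = 36.41/141.59 = 0.2572
P_n = (1−ρ)·ρ^n = (1 − 0.2572)·0.2572^3 = 0.7428·0.017005 = 0.012632

Final: 0.012632


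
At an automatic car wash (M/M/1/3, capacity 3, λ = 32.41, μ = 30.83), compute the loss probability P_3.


ρ = λ/μ = 32.41/30.83 = 1.0512
P_K = (1−ρ)ρ^K/(1−ρ^(K+1)) = (-0.05125·1.161760)/(1 − 1.221299)
= -0.059539/-0.221299 = 0.269042

Final: 0.269042


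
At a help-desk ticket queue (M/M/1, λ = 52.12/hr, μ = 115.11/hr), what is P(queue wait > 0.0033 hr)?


ρ = 52.12/115.11 = 0.4528
P(Wq > t) = ρ·e^{−(μ−λ)t} = 0.4528·e^{−0.2079}
= 0.4528·0.812315 = 0.367804

Final: 0.367804


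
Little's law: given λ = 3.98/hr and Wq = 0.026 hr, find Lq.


Lq = λWq = 3.98·0.026 = 0.1035

Final: 0.1035


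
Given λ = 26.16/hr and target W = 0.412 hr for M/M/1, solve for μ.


W = 1/(μ−λ) ⇒ μ − λ = 1/W = 1/0.412 = 2.4272
μ = λ + 1/W = 26.16 + 2.4272 = 28.5872 per hr

Final: 28.5872 /hr


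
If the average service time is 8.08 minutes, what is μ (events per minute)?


μ = 1/(service time) in consistent units.
1 minute = 1 min, so μ = 1/8.08 = 0.1238 per minute

Final: 0.1238 /min


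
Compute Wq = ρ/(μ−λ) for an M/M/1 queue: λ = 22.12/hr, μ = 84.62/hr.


ρ = 22.12/84.62 = 0.2614
Wq = ρ/(μ−λ) = 0.2614/(84.62 − 22.12) = 0.2614/62.50 = 0.004182 hr

Final: 0.004182 hr


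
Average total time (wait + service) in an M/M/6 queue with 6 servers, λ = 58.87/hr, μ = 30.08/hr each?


a = 1.9571; ρ = 0.3262; P₀ = 0.141082
Lq = P₀·a^c·ρ/(c!(1−ρ)²) = 0.007911
Wq = Lq/λ = 0.007911/58.87 = 0.0001344 hr
W = Wq + 1/μ = 0.0001344 + 0.03324 = 0.03338 hr

Final: 0.03338 hr


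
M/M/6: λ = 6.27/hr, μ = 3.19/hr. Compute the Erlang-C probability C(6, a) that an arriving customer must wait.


a = λ/μ = 1.9655; ρ = a/6 = 0.3276
P₀ = 0.139897 (from M/M/c formula)
C(c,a) = [a^c/(c!(1−ρ))]·P₀ = [57.65821/(720·0.6724)]·0.139897
= 0.11909·0.139897 = 0.016661

Final: 0.016661


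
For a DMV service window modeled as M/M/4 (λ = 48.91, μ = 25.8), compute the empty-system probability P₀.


a = λ/μ = 48.91/25.8 = 1.8957; ρ = a/c = 0.4739
Σ_{k=0}^{3} a^k/k! (terms k=0..3) = 1.00000 + 1.89574 + 1.79691 + 1.13549 = 5.82813
Tail: a^4/(4!(1−ρ)) = 12.91552/(24·0.5261) = 1.02296
P₀ = 1/(5.82813 + 1.02296) = 1/6.85110 = 0.145962

Final: 0.145962


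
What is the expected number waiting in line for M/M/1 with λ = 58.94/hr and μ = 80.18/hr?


ρ = 58.94/80.18 = 0.7351
Lq = ρ²/(1−ρ) = 0.5404/0.2649 = 2.0399

Final: 2.0399


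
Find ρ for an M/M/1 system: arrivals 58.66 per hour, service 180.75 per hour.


ρ = λ/μ = 58.66/180.75 = 0.3245

Final: 0.3245


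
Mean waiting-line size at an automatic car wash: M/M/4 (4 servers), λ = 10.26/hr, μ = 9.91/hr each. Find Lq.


a = λ/μ = 1.0353; ρ = a/4 = 0.2588
P₀ = 0.354509
Lq = P₀·a^c·ρ / (c!·(1−ρ)²) = 0.354509·1.14893·0.2588/(24·0.54933)
= 0.007996

Final: 0.007996


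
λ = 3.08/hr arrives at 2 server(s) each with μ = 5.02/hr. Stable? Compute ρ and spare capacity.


Total capacity cμ = 2·5.02 = 10.04/hr
ρ = λ/(cμ) = 3.08/10.04 = 0.3068
Stable ⇔ ρ < 1: YES
Spare capacity = cμ − λ = 10.04 − 3.08 = 6.96/hr

Final: ρ = 0.3068; stable; margin = 6.96/hr


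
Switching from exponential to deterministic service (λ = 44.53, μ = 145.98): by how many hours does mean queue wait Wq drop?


ρ = 44.53/145.98 = 0.3050
Wq(M/M/1) = ρ/(μ−λ) = 0.3050/101.45 = 0.003007 hr
Wq(M/D/1) = ρ/(2(μ−λ)) = 0.001503 hr
Savings = 0.003007 − 0.001503 = 0.001503 hr

Final: 0.001503 hr


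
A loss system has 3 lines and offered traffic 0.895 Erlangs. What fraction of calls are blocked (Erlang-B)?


B(c,a) = (a^c/c!) / Σ_{k=0}^{c} a^k/k!
a^3/3! = 0.119486
Σ terms (k=0..3): 1.00000 + 0.89500 + 0.40051 + 0.11949 = 2.414999
B = 0.119486/2.414999 = 0.049477

Final: 0.049477


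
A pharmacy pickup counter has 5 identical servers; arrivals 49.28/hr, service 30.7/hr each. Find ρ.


ρ = λ/(cμ) = 49.28/(5·30.7) = 49.28/153.50 = 0.3210

Final: 0.3210


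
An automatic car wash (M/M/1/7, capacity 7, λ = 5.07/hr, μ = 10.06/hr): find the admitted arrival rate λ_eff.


ρ = 0.5040; P_K = (1−ρ)ρ^7/(1−ρ^8) = 0.004113
λ_eff = λ(1 − P_K) = 5.07·(1 − 0.004113) = 5.07·0.995887 = 5.0491 /hr

Final: 5.0491 /hr


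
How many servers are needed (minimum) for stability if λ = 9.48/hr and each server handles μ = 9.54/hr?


Stability requires cμ > λ ⇔ c > λ/μ.
λ/μ = 9.48/9.54 = 0.9937
Minimum integer c = ⌊0.9937⌋ + 1 = 1
Check: 1·9.54 = 9.54 > 9.48, while 0·9.54 = 0.00 ≤ 9.48

Final: 1 servers


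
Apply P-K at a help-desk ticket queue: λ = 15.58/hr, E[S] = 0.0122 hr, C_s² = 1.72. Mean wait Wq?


ρ = λ·E[S] = 15.58·0.0122 = 0.1901
E[S²] = E[S]²(1+C_s²) = 0.0122²·(1+1.72) = 0.0004048
Wq = λ·E[S²]/(2(1−ρ)) = 15.58·0.0004048/(2·0.8099) = 0.003894 hr

Final: 0.003894 hr


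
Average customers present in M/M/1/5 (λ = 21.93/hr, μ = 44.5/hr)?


ρ = 21.93/44.5 = 0.4928
L = ρ[1 − (K+1)ρ^K + Kρ^(K+1)] / [(1−ρ)(1−ρ^(K+1))]
Numerator: 0.4928·(1 − 6·0.029067 + 5·0.014324) = 0.442159
Denominator: (0.5072)·(0.985676) = 0.499926
L = 0.442159/0.499926 = 0.8844

Final: 0.8844


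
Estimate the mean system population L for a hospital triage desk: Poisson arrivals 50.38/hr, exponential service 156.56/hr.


ρ = λ/μ = 50.38/156.56 = 0.3218
L = ρ/(1−ρ) = 0.3218/(1 − 0.3218) = 0.3218/0.6782 = 0.4745

Final: 0.4745


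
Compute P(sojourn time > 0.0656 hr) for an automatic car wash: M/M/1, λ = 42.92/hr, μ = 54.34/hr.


W ~ Exponential(μ−λ) for M/M/1.
μ − λ = 54.34 − 42.92 = 11.4200
P(W > t) = e^{−(μ−λ)t} = e^{−0.7492} = 0.472767

Final: 0.472767


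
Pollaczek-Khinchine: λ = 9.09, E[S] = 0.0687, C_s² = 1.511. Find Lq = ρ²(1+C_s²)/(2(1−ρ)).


ρ = λ·E[S] = 9.09·0.0687 = 0.6245
Lq = ρ²(1+C_s²)/(2(1−ρ)) = 0.3900·(1+1.511)/(2·0.3755)
= 0.3900·2.5110/0.7510 = 1.30385

Final: 1.30385


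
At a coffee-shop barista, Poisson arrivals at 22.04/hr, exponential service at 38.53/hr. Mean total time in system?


W = 1/(μ−λ) = 1/(38.53 − 22.04) = 1/16.49 = 0.06064 hr

Final: 0.06064 hr


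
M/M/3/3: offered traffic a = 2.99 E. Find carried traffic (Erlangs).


B(3,2.99) = 0.344954 (Erlang-B)
Carried load = a(1 − B) = 2.99·(1 − 0.344954) = 2.99·0.655046 = 1.9586 E

Final: 1.9586 Erlangs


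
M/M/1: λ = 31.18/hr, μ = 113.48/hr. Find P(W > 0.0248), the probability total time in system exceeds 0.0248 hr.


W ~ Exponential(μ−λ) for M/M/1.
μ − λ = 113.48 − 31.18 = 82.3000
P(W > t) = e^{−(μ−λ)t} = e^{−2.0410} = 0.129894

Final: 0.129894


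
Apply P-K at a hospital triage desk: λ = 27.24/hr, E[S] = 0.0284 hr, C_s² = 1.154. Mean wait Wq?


ρ = λ·E[S] = 27.24·0.0284 = 0.7736
E[S²] = E[S]²(1+C_s²) = 0.0284²·(1+1.154) = 0.001737
Wq = λ·E[S²]/(2(1−ρ)) = 27.24·0.001737/(2·0.2264) = 0.10452 hr

Final: 0.10452 hr


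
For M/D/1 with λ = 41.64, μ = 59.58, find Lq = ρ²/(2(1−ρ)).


ρ = 41.64/59.58 = 0.6989
M/D/1: Lq = ρ²/(2(1−ρ)) = 0.4885/(2·0.3011) = 0.81109

Final: 0.81109


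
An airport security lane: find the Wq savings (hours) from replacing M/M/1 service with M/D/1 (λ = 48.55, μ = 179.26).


ρ = 48.55/179.26 = 0.2708
Wq(M/M/1) = ρ/(μ−λ) = 0.2708/130.71 = 0.002072 hr
Wq(M/D/1) = ρ/(2(μ−λ)) = 0.001036 hr
Savings = 0.002072 − 0.001036 = 0.001036 hr

Final: 0.001036 hr


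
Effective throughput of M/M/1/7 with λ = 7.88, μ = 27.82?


ρ = 0.2832; P_K = (1−ρ)ρ^7/(1−ρ^8) = 0.0001049
λ_eff = λ(1 − P_K) = 7.88·(1 − 0.0001049) = 7.88·0.999895 = 7.8792 /hr

Final: 7.8792 /hr


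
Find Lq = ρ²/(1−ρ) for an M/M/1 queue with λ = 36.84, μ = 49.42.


ρ = 36.84/49.42 = 0.7454
Lq = ρ²/(1−ρ) = 0.5557/0.2546 = 2.1830

Final: 2.1830


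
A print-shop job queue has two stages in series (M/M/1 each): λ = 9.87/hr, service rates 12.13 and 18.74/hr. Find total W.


Each node sees arrival rate λ = 9.87/hr (tandem ⇒ throughput preserved).
W₁ = 1/(μ₁−λ) = 1/(12.13−9.87) = 0.44248 hr
W₂ = 1/(μ₂−λ) = 1/(18.74−9.87) = 0.11274 hr
W_total = W₁ + W₂ = 0.44248 + 0.11274 = 0.55522 hr

Final: 0.55522 hr


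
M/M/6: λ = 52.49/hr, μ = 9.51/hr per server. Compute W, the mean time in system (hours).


a = 5.5195; ρ = 0.9199; P₀ = 0.001609
Lq = P₀·a^c·ρ/(c!(1−ρ)²) = 9.06207
Wq = Lq/λ = 9.06207/52.49 = 0.17264 hr
W = Wq + 1/μ = 0.17264 + 0.10515 = 0.27780 hr

Final: 0.27780 hr


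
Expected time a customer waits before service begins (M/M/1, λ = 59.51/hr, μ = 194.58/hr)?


ρ = 59.51/194.58 = 0.3058
Wq = ρ/(μ−λ) = 0.3058/(194.58 − 59.51) = 0.3058/135.07 = 0.002264 hr

Final: 0.002264 hr


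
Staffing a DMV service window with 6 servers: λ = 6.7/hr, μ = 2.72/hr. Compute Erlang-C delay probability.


a = λ/μ = 2.4632; ρ = a/6 = 0.4105
P₀ = 0.084718 (from M/M/c formula)
C(c,a) = [a^c/(c!(1−ρ))]·P₀ = [223.37543/(720·0.5895)]·0.084718
= 0.52632·0.084718 = 0.044588

Final: 0.044588


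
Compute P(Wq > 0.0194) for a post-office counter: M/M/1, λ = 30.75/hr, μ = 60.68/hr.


ρ = 30.75/60.68 = 0.5068
P(Wq > t) = ρ·e^{−(μ−λ)t} = 0.5068·e^{−0.5806}
= 0.5068·0.559539 = 0.283550

Final: 0.283550


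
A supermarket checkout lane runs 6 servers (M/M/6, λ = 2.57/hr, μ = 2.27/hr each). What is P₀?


a = λ/μ = 2.57/2.27 = 1.1322; ρ = a/c = 0.1887
Σ_{k=0}^{5} a^k/k! (terms k=0..5) = 1.00000 + 1.13216 + 0.64089 + 0.24186 + 0.06846 + 0.01550 = 3.09887
Tail: a^6/(6!(1−ρ)) = 2.10593/(720·0.8113) = 0.003605
P₀ = 1/(3.09887 + 0.003605) = 1/3.10248 = 0.322323

Final: 0.322323


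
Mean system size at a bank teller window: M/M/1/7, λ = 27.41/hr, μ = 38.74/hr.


ρ = 27.41/38.74 = 0.7075
L = ρ[1 − (K+1)ρ^K + Kρ^(K+1)] / [(1−ρ)(1−ρ^(K+1))]
Numerator: 0.7075·(1 − 8·0.088766 + 7·0.062805) = 0.516155
Denominator: (0.2925)·(0.937195) = 0.274094
L = 0.516155/0.274094 = 1.8831

Final: 1.8831


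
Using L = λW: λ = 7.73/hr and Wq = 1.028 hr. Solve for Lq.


Lq = λWq = 7.73·1.028 = 7.9464

Final: 7.9464


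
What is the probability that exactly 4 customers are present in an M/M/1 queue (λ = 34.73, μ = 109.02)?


ρ = 34.73/109.02 = 0.3186
P_n = (1−ρ)·ρ^n = (1 − 0.3186)·0.3186^4 = 0.6814·0.010299 = 0.007018

Final: 0.007018


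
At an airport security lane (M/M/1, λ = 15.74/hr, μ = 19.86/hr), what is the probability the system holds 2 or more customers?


ρ = 15.74/19.86 = 0.7925
P(N ≥ n) = ρ^n = 0.7925^2 = 0.628132

Final: 0.628132


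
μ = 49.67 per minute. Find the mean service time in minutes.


Mean service time = 1/μ = 1/49.67 minute = 0.02013 minute
In minutes: 0.02013 × 1 = 0.02013 min

Final: 0.02013 min


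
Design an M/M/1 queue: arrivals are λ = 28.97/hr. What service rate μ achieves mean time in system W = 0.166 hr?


W = 1/(μ−λ) ⇒ μ − λ = 1/W = 1/0.166 = 6.0241
μ = λ + 1/W = 28.97 + 6.0241 = 34.9941 per hr

Final: 34.9941 /hr


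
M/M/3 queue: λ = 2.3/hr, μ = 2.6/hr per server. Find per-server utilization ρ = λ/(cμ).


ρ = λ/(cμ) = 2.3/(3·2.6) = 2.3/7.80 = 0.2949

Final: 0.2949


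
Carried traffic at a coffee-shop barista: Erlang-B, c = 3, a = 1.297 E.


B(3,1.297) = 0.103845 (Erlang-B)
Carried load = a(1 − B) = 1.297·(1 − 0.103845) = 1.297·0.896155 = 1.1623 E

Final: 1.1623 Erlangs


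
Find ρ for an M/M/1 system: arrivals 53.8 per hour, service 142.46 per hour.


ρ = λ/μ = 53.8/142.46 = 0.3776

Final: 0.3776


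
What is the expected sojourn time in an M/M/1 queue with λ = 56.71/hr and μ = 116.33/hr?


W = 1/(μ−λ) = 1/(116.33 − 56.71) = 1/59.62 = 0.01677 hr

Final: 0.01677 hr


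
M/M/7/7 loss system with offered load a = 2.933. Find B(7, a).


B(c,a) = (a^c/c!) / Σ_{k=0}^{c} a^k/k!
a^7/7! = 0.370471
Σ terms (k=0..7): 1.00000 + 2.93300 + 4.30124 + 4.20518 + 3.08345 + 1.80875 + 0.88418 + 0.37047 = 18.586280
B = 0.370471/18.586280 = 0.019932

Final: 0.019932


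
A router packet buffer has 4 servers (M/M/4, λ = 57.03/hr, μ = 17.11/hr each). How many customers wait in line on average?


a = λ/μ = 3.3331; ρ = a/4 = 0.8333
P₀ = 0.021318
Lq = P₀·a^c·ρ / (c!·(1−ρ)²) = 0.021318·123.42793·0.8333/(24·0.02779)
= 3.28700

Final: 3.28700


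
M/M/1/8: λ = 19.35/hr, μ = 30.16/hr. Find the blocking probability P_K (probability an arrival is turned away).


ρ = λ/μ = 19.35/30.16 = 0.6416
P_K = (1−ρ)ρ^K/(1−ρ^(K+1)) = (0.3584·0.028708)/(1 − 0.018418)
= 0.010289/0.981582 = 0.010483

Final: 0.010483


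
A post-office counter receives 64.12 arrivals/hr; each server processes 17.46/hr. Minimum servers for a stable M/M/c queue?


Stability requires cμ > λ ⇔ c > λ/μ.
λ/μ = 64.12/17.46 = 3.6724
Minimum integer c = ⌊3.6724⌋ + 1 = 4
Check: 4·17.46 = 69.84 > 64.12, while 3·17.46 = 52.38 ≤ 64.12

Final: 4 servers


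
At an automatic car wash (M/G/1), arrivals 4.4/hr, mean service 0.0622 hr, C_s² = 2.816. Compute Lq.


ρ = λ·E[S] = 4.4·0.0622 = 0.2737
Lq = ρ²(1+C_s²)/(2(1−ρ)) = 0.07490·(1+2.816)/(2·0.7263)
= 0.07490·3.8160/1.4526 = 0.19676

Final: 0.19676


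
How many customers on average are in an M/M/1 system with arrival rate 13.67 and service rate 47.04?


ρ = λ/μ = 13.67/47.04 = 0.2906
L = ρ/(1−ρ) = 0.2906/(1 − 0.2906) = 0.2906/0.7094 = 0.4096

Final: 0.4096


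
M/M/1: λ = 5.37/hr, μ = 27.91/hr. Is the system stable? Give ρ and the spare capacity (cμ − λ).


Total capacity cμ = 1·27.91 = 27.91/hr
ρ = λ/(cμ) = 5.37/27.91 = 0.1924
Stable ⇔ ρ < 1: YES
Spare capacity = cμ − λ = 27.91 − 5.37 = 22.54/hr

Final: ρ = 0.1924; stable; margin = 22.54/hr


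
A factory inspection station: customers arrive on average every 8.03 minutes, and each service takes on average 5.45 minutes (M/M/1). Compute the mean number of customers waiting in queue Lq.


λ = 60/8.03 = 7.4720 /hr
μ = 60/5.45 = 11.0092 /hr
ρ = λ/μ = 7.4720/11.0092 = 0.6787
Lq = ρ²/(1−ρ) = 0.4606/0.3213 = 1.4337

Final: 1.4337


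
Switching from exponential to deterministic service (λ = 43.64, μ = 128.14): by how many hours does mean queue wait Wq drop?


ρ = 43.64/128.14 = 0.3406
Wq(M/M/1) = ρ/(μ−λ) = 0.3406/84.50 = 0.004030 hr
Wq(M/D/1) = ρ/(2(μ−λ)) = 0.002015 hr
Savings = 0.004030 − 0.002015 = 0.002015 hr

Final: 0.002015 hr


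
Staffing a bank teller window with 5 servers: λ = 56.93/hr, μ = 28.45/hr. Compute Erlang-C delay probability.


a = λ/μ = 2.0011; ρ = a/5 = 0.4002
P₀ = 0.134184 (from M/M/c formula)
C(c,a) = [a^c/(c!(1−ρ))]·P₀ = [32.08445/(120·0.5998)]·0.134184
= 0.44577·0.134184 = 0.059816

Final: 0.059816


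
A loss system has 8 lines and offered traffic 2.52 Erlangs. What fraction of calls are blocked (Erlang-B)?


B(c,a) = (a^c/c!) / Σ_{k=0}^{c} a^k/k!
a^8/8! = 0.040335
Σ terms (k=0..8): 1.00000 + 2.52000 + 3.17520 + 2.66717 + 1.68032 + 0.84688 + 0.35569 + 0.12805 + 0.04034 = 12.413636
B = 0.040335/12.413636 = 0.003249

Final: 0.003249


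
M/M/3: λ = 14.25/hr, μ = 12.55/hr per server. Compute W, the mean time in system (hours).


a = 1.1355; ρ = 0.3785; P₀ = 0.315193
Lq = P₀·a^c·ρ/(c!(1−ρ)²) = 0.07535
Wq = Lq/λ = 0.07535/14.25 = 0.005288 hr
W = Wq + 1/μ = 0.005288 + 0.07968 = 0.08497 hr

Final: 0.08497 hr


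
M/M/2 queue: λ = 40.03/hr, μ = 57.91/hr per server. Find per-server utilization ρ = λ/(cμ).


ρ = λ/(cμ) = 40.03/(2·57.91) = 40.03/115.82 = 0.3456

Final: 0.3456


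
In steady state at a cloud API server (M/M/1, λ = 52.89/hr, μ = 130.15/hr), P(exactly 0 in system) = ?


ρ = 52.89/130.15 = 0.4064
P_n = (1−ρ)·ρ^n = (1 − 0.4064)·0.4064^0 = 0.5936·1.000000 = 0.593623

Final: 0.593623


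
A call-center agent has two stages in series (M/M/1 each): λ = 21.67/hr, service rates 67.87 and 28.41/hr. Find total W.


Each node sees arrival rate λ = 21.67/hr (tandem ⇒ throughput preserved).
W₁ = 1/(μ₁−λ) = 1/(67.87−21.67) = 0.02165 hr
W₂ = 1/(μ₂−λ) = 1/(28.41−21.67) = 0.14837 hr
W_total = W₁ + W₂ = 0.02165 + 0.14837 = 0.17001 hr

Final: 0.17001 hr


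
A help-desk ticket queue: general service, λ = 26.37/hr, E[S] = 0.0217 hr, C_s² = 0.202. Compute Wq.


ρ = λ·E[S] = 26.37·0.0217 = 0.5722
E[S²] = E[S]²(1+C_s²) = 0.0217²·(1+0.202) = 0.0005660
Wq = λ·E[S²]/(2(1−ρ)) = 26.37·0.0005660/(2·0.4278) = 0.01745 hr

Final: 0.01745 hr


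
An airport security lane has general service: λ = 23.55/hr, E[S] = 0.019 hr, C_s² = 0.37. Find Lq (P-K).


ρ = λ·E[S] = 23.55·0.019 = 0.4475
Lq = ρ²(1+C_s²)/(2(1−ρ)) = 0.2002·(1+0.37)/(2·0.5525)
= 0.2002·1.3700/1.1051 = 0.24820

Final: 0.24820


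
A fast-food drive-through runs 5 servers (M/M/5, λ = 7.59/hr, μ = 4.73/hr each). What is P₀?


a = λ/μ = 7.59/4.73 = 1.6047; ρ = a/c = 0.3209
Σ_{k=0}^{4} a^k/k! (terms k=0..4) = 1.00000 + 1.60465 + 1.28745 + 0.68864 + 0.27626 = 4.85700
Tail: a^5/(5!(1−ρ)) = 10.63906/(120·0.6791) = 0.13056
P₀ = 1/(4.85700 + 0.13056) = 1/4.98756 = 0.200499

Final: 0.200499


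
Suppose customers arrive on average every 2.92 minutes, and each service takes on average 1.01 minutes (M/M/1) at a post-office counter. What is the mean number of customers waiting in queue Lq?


λ = 60/2.92 = 20.5479 /hr
μ = 60/1.01 = 59.4059 /hr
ρ = λ/μ = 20.5479/59.4059 = 0.3459
Lq = ρ²/(1−ρ) = 0.1196/0.6541 = 0.1829

Final: 0.1829


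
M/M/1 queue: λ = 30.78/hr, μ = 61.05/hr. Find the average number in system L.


ρ = λ/μ = 30.78/61.05 = 0.5042
L = ρ/(1−ρ) = 0.5042/(1 − 0.5042) = 0.5042/0.4958 = 1.0168

Final: 1.0168


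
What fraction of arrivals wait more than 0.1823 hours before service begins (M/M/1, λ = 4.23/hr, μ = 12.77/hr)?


ρ = 4.23/12.77 = 0.3312
P(Wq > t) = ρ·e^{−(μ−λ)t} = 0.3312·e^{−1.5568}
= 0.3312·0.210801 = 0.069827

Final: 0.069827


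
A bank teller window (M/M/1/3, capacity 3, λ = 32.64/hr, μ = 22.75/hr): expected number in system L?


ρ = 32.64/22.75 = 1.4347
L = ρ[1 − (K+1)ρ^K + Kρ^(K+1)] / [(1−ρ)(1−ρ^(K+1))]
Numerator: 1.4347·(1 − 4·2.953291 + 3·4.237161) = 2.723567
Denominator: (-0.4347)·(-3.237161) = 1.407276
L = 2.723567/1.407276 = 1.9353

Final: 1.9353


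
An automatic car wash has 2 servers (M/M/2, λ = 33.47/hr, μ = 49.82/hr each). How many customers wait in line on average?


a = λ/μ = 0.6718; ρ = a/2 = 0.3359
P₀ = 0.497108
Lq = P₀·a^c·ρ / (c!·(1−ρ)²) = 0.497108·0.45134·0.3359/(2·0.44102)
= 0.08545

Final: 0.08545


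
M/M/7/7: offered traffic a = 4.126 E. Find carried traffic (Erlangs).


B(7,4.126) = 0.069308 (Erlang-B)
Carried load = a(1 − B) = 4.126·(1 − 0.069308) = 4.126·0.930692 = 3.8400 E

Final: 3.8400 Erlangs


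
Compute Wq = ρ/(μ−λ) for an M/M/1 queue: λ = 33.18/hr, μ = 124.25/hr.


ρ = 33.18/124.25 = 0.2670
Wq = ρ/(μ−λ) = 0.2670/(124.25 − 33.18) = 0.2670/91.07 = 0.002932 hr

Final: 0.002932 hr


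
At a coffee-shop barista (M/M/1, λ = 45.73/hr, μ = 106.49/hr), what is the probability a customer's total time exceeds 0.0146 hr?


W ~ Exponential(μ−λ) for M/M/1.
μ − λ = 106.49 − 45.73 = 60.7600
P(W > t) = e^{−(μ−λ)t} = e^{−0.8871} = 0.411850

Final: 0.411850


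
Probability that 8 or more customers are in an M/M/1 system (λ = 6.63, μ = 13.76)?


ρ = 6.63/13.76 = 0.4818
P(N ≥ n) = ρ^n = 0.4818^8 = 0.002905

Final: 0.002905


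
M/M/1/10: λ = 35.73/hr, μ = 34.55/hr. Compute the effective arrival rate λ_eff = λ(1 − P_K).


ρ = 1.0342; P_K = (1−ρ)ρ^10/(1−ρ^11) = 0.106927
λ_eff = λ(1 − P_K) = 35.73·(1 − 0.106927) = 35.73·0.893073 = 31.9095 /hr

Final: 31.9095 /hr


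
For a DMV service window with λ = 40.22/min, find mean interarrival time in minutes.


Mean interarrival time = 1/λ = 1/40.22 minute = 0.02486 minute
In minutes: 0.02486 × 1 = 0.02486 min

Final: 0.02486 min


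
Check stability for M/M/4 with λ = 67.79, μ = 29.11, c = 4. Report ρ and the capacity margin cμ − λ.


Total capacity cμ = 4·29.11 = 116.44/hr
ρ = λ/(cμ) = 67.79/116.44 = 0.5822
Stable ⇔ ρ < 1: YES
Spare capacity = cμ − λ = 116.44 − 67.79 = 48.65/hr

Final: ρ = 0.5822; stable; margin = 48.65/hr


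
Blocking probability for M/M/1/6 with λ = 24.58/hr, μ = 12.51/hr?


ρ = λ/μ = 24.58/12.51 = 1.9648
P_K = (1−ρ)ρ^K/(1−ρ^(K+1)) = (-0.9648·57.537026)/(1 − 113.050368)
= -55.513342/-112.050368 = 0.495432

Final: 0.495432


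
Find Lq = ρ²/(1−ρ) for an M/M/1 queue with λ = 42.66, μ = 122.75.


ρ = 42.66/122.75 = 0.3475
Lq = ρ²/(1−ρ) = 0.1208/0.6525 = 0.1851

Final: 0.1851


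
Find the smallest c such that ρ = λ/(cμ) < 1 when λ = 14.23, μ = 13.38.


Stability requires cμ > λ ⇔ c > λ/μ.
λ/μ = 14.23/13.38 = 1.0635
Minimum integer c = ⌊1.0635⌋ + 1 = 2
Check: 2·13.38 = 26.76 > 14.23, while 1·13.38 = 13.38 ≤ 14.23

Final: 2 servers


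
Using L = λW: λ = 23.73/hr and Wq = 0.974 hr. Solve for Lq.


Lq = λWq = 23.73·0.974 = 23.1130

Final: 23.1130


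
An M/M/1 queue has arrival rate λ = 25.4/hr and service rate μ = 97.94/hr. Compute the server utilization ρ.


ρ = λ/μ = 25.4/97.94 = 0.2593

Final: 0.2593


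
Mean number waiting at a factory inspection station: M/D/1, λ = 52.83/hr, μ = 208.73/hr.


ρ = 52.83/208.73 = 0.2531
M/D/1: Lq = ρ²/(2(1−ρ)) = 0.06406/(2·0.7469) = 0.04288

Final: 0.04288


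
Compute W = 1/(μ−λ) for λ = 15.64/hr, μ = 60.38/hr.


W = 1/(μ−λ) = 1/(60.38 − 15.64) = 1/44.74 = 0.02235 hr

Final: 0.02235 hr


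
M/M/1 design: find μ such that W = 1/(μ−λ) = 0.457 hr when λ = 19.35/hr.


W = 1/(μ−λ) ⇒ μ − λ = 1/W = 1/0.457 = 2.1882
μ = λ + 1/W = 19.35 + 2.1882 = 21.5382 per hr

Final: 21.5382 /hr


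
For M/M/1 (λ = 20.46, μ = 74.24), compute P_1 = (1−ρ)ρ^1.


ρ = 20.46/74.24 = 0.2756
P_n = (1−ρ)·ρ^n = (1 − 0.2756)·0.2756^1 = 0.7244·0.275593 = 0.199641

Final: 0.199641


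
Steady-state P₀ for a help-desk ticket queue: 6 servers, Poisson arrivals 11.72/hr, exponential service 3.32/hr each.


a = λ/μ = 11.72/3.32 = 3.5301; ρ = a/c = 0.5884
Σ_{k=0}^{5} a^k/k! (terms k=0..5) = 1.00000 + 3.53012 + 6.23088 + 7.33191 + 6.47063 + 4.56842 = 29.13197
Tail: a^6/(6!(1−ρ)) = 1935.25041/(720·0.4116) = 6.52950
P₀ = 1/(29.13197 + 6.52950) = 1/35.66147 = 0.028041

Final: 0.028041


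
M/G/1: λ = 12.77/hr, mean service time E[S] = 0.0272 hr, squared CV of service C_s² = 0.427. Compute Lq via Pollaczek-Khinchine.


ρ = λ·E[S] = 12.77·0.0272 = 0.3473
Lq = ρ²(1+C_s²)/(2(1−ρ)) = 0.1206·(1+0.427)/(2·0.6527)
= 0.1206·1.4270/1.3053 = 0.13190

Final: 0.13190


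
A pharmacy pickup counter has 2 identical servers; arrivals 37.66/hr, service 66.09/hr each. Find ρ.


ρ = λ/(cμ) = 37.66/(2·66.09) = 37.66/132.18 = 0.2849

Final: 0.2849


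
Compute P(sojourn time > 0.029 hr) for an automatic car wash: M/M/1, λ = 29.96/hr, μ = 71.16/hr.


W ~ Exponential(μ−λ) for M/M/1.
μ − λ = 71.16 − 29.96 = 41.2000
P(W > t) = e^{−(μ−λ)t} = e^{−1.1948} = 0.302765

Final: 0.302765


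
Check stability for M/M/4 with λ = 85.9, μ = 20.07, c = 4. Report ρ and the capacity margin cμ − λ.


Total capacity cμ = 4·20.07 = 80.28/hr
ρ = λ/(cμ) = 85.9/80.28 = 1.0700
Stable ⇔ ρ < 1: NO
Spare capacity = cμ − λ = 80.28 − 85.9 = -5.62/hr

Final: ρ = 1.0700; unstable; margin = -5.62/hr


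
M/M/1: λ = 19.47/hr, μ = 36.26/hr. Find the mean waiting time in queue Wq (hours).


ρ = 19.47/36.26 = 0.5370
Wq = ρ/(μ−λ) = 0.5370/(36.26 − 19.47) = 0.5370/16.79 = 0.03198 hr

Final: 0.03198 hr


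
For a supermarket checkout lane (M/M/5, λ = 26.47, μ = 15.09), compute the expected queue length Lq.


a = λ/μ = 1.7541; ρ = a/5 = 0.3508
P₀ = 0.172416
Lq = P₀·a^c·ρ / (c!·(1−ρ)²) = 0.172416·16.60824·0.3508/(120·0.42142)
= 0.01987

Final: 0.01987


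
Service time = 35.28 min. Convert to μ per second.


μ = 1/(service time) in consistent units.
1 second = 0.0166667 min, so μ = 0.0166667/35.28 = 0.0004724 per second

Final: 0.0004724 /sec


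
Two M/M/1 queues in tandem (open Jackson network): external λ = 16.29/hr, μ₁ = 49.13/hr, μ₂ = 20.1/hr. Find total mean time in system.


Each node sees arrival rate λ = 16.29/hr (tandem ⇒ throughput preserved).
W₁ = 1/(μ₁−λ) = 1/(49.13−16.29) = 0.03045 hr
W₂ = 1/(μ₂−λ) = 1/(20.1−16.29) = 0.26247 hr
W_total = W₁ + W₂ = 0.03045 + 0.26247 = 0.29292 hr

Final: 0.29292 hr
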